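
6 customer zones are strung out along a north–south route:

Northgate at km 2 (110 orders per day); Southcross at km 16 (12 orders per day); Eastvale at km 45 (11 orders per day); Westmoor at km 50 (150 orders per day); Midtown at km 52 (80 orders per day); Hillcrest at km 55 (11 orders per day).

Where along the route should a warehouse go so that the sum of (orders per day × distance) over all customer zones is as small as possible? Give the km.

For a sum of weighted absolute distances on a line, the optimum is the weighted median (not the mean). Total weight W = 374; half-weight = 187.
Sort by position and accumulate weight:
  km 2 (Northgate, w=110) → cum 110
  km 16 (Southcross, w=12) → cum 122
  km 45 (Eastvale, w=11) → cum 133
  km 50 (Westmoor, w=150) → cum 283  ≥ 187 → median here
  km 52 (Midtown, w=80) → cum 363
  km 55 (Hillcrest, w=11) → cum 374
Optimal location: km 50.

x = 50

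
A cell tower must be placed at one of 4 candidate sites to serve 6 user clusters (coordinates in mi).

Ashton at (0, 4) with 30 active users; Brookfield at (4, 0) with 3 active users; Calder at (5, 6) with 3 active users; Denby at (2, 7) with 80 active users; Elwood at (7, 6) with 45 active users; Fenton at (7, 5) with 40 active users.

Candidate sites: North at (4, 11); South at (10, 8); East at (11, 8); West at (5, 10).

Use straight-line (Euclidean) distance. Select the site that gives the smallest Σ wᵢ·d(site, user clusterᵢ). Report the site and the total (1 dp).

West, total 1032.5 mi

Total weighted distance at each candidate:
  North (4, 11): total = 1178.7
  South (10, 8): total = 1346.2
  East (11, 8): total = 1527.7
  West (5, 10): total = 1032.5
Minimum is at West with total 1032.5 mi.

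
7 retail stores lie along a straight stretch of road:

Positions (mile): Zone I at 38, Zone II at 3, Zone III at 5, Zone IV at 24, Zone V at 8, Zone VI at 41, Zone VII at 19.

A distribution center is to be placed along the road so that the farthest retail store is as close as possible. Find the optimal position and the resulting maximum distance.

The 1-center on a line is the midpoint of the two extreme points: leftmost at 3, rightmost at 41.
Optimal location = (3 + 41)/2 = 22; maximum distance = (41 − 3)/2 = 19.

location 22, max distance 19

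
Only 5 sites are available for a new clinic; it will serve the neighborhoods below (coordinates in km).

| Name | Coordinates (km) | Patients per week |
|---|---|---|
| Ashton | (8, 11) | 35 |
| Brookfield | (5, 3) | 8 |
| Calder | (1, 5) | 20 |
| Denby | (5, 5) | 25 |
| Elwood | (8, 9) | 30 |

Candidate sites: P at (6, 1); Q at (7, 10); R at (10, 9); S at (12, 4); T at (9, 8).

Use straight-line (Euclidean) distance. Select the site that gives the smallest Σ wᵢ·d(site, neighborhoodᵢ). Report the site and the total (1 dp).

Q, total 441.0 km

Total weighted distance at each candidate:
  P (6, 1): total = 853.3
  Q (7, 10): total = 441.0
  R (10, 9): total = 578.5
  S (12, 4): total = 928.5
  T (9, 8): total = 500.2
Minimum is at Q with total 441.0 km.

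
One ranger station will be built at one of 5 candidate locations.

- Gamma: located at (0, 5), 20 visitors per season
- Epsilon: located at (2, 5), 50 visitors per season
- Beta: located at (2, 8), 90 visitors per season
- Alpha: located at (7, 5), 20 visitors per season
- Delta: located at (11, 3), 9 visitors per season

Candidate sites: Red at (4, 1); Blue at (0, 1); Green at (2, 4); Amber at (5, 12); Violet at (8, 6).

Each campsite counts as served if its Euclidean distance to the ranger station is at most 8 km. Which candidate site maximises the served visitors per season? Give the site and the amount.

Red, covering 189

Coverage radius r = 8 km; a point is covered iff (Δx)²+(Δy)² ≤ 8² = 64.
  Red (4, 1): covers {Gamma, Epsilon, Beta, Alpha, Delta} → 189
  Blue (0, 1): covers {Gamma, Epsilon, Beta} → 160
  Green (2, 4): covers {Gamma, Epsilon, Beta, Alpha} → 180
  Amber (5, 12): covers {Epsilon, Beta, Alpha} → 160
  Violet (8, 6): covers {Epsilon, Beta, Alpha, Delta} → 169
Maximum coverage at Red: 189 visitors per season.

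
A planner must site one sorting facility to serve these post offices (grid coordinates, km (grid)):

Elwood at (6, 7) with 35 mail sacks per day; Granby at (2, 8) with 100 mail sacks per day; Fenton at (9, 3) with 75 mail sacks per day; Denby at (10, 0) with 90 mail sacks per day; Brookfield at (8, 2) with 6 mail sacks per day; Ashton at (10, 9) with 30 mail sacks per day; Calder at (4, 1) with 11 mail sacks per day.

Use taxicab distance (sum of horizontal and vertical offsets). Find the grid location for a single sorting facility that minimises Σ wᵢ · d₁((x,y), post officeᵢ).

(9, 3)

Manhattan distance separates: Σwᵢ(|x−xᵢ|+|y−yᵢ|) = Σwᵢ|x−xᵢ| + Σwᵢ|y−yᵢ|, so x and y are optimised independently as 1-D weighted medians.
Total weight W = 347; half = 173.5.
x-coordinate, sorted with cumulative weight:
  x=2 (Granby, w=100) cum 100
  x=4 (Calder, w=11) cum 111
  x=6 (Elwood, w=35) cum 146
  x=8 (Brookfield, w=6) cum 152
  x=9 (Fenton, w=75) cum 227  ← median
  x=10 (Denby, w=90) cum 317
  x=10 (Ashton, w=30) cum 347
⇒ x* = 9
y-coordinate, sorted with cumulative weight:
  y=0 (Denby, w=90) cum 90
  y=1 (Calder, w=11) cum 101
  y=2 (Brookfield, w=6) cum 107
  y=3 (Fenton, w=75) cum 182  ← median
  y=7 (Elwood, w=35) cum 217
  y=8 (Granby, w=100) cum 317
  y=9 (Ashton, w=30) cum 347
⇒ y* = 3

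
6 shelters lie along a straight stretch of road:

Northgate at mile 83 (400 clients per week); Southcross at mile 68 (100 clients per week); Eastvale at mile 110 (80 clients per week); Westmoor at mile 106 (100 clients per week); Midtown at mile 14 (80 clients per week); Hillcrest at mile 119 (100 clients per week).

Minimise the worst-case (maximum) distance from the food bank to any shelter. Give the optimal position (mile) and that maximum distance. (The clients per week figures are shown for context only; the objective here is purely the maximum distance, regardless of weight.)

The 1-center on a line is the midpoint of the two extreme points: leftmost at 14, rightmost at 119.
Optimal location = (14 + 119)/2 = 66.5; maximum distance = (119 − 14)/2 = 52.5.

location 66.5, max distance 52.5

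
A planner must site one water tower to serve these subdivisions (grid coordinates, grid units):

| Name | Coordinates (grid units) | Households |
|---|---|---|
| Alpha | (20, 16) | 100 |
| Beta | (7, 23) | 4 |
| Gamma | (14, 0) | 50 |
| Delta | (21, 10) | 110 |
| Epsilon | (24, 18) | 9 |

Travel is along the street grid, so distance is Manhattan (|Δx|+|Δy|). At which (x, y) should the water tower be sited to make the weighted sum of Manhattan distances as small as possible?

Manhattan distance separates: Σwᵢ(|x−xᵢ|+|y−yᵢ|) = Σwᵢ|x−xᵢ| + Σwᵢ|y−yᵢ|, so x and y are optimised independently as 1-D weighted medians.
Total weight W = 273; half = 136.5.
x-coordinate, sorted with cumulative weight:
  x=7 (Beta, w=4) cum 4
  x=14 (Gamma, w=50) cum 54
  x=20 (Alpha, w=100) cum 154  ← median
  x=21 (Delta, w=110) cum 264
  x=24 (Epsilon, w=9) cum 273
⇒ x* = 20
y-coordinate, sorted with cumulative weight:
  y=0 (Gamma, w=50) cum 50
  y=10 (Delta, w=110) cum 160  ← median
  y=16 (Alpha, w=100) cum 260
  y=18 (Epsilon, w=9) cum 269
  y=23 (Beta, w=4) cum 273
⇒ y* = 10

(20, 10)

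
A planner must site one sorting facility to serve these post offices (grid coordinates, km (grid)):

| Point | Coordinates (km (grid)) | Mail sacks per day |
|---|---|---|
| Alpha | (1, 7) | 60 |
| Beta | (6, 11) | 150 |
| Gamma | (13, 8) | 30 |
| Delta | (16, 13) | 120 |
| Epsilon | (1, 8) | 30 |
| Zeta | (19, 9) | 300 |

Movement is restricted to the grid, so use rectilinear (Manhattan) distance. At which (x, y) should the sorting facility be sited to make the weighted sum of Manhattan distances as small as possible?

Manhattan distance separates: Σwᵢ(|x−xᵢ|+|y−yᵢ|) = Σwᵢ|x−xᵢ| + Σwᵢ|y−yᵢ|, so x and y are optimised independently as 1-D weighted medians.
Total weight W = 690; half = 345.
x-coordinate, sorted with cumulative weight:
  x=1 (Alpha, w=60) cum 60
  x=1 (Epsilon, w=30) cum 90
  x=6 (Beta, w=150) cum 240
  x=13 (Gamma, w=30) cum 270
  x=16 (Delta, w=120) cum 390  ← median
  x=19 (Zeta, w=300) cum 690
⇒ x* = 16
y-coordinate, sorted with cumulative weight:
  y=7 (Alpha, w=60) cum 60
  y=8 (Gamma, w=30) cum 90
  y=8 (Epsilon, w=30) cum 120
  y=9 (Zeta, w=300) cum 420  ← median
  y=11 (Beta, w=150) cum 570
  y=13 (Delta, w=120) cum 690
⇒ y* = 9

(16, 9)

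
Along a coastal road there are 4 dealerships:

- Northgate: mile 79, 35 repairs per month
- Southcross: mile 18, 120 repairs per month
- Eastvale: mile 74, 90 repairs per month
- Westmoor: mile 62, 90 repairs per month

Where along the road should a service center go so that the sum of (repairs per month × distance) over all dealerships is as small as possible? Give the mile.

For a sum of weighted absolute distances on a line, the optimum is the weighted median (not the mean). Total weight W = 335; half-weight = 167.5.
Sort by position and accumulate weight:
  mile 18 (Southcross, w=120) → cum 120
  mile 62 (Westmoor, w=90) → cum 210  ≥ 167.5 → median here
  mile 74 (Eastvale, w=90) → cum 300
  mile 79 (Northgate, w=35) → cum 335
Optimal location: mile 62.

x = 62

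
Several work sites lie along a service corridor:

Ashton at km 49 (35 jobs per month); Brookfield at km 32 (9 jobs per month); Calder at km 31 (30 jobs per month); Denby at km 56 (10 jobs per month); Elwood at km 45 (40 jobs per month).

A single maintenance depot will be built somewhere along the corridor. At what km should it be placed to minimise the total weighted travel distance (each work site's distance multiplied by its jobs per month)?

x = 45

For a sum of weighted absolute distances on a line, the optimum is the weighted median (not the mean). Total weight W = 124; half-weight = 62.
Sort by position and accumulate weight:
  km 31 (Calder, w=30) → cum 30
  km 32 (Brookfield, w=9) → cum 39
  km 45 (Elwood, w=40) → cum 79  ≥ 62 → median here
  km 49 (Ashton, w=35) → cum 114
  km 56 (Denby, w=10) → cum 124
Optimal location: km 45.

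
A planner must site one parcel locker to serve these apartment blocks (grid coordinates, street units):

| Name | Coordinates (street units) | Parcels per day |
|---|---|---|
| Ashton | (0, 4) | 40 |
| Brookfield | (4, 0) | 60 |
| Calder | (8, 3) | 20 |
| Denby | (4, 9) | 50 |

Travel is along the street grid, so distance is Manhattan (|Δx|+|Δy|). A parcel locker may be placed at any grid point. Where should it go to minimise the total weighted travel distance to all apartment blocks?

Manhattan distance separates: Σwᵢ(|x−xᵢ|+|y−yᵢ|) = Σwᵢ|x−xᵢ| + Σwᵢ|y−yᵢ|, so x and y are optimised independently as 1-D weighted medians.
Total weight W = 170; half = 85.
x-coordinate, sorted with cumulative weight:
  x=0 (Ashton, w=40) cum 40
  x=4 (Brookfield, w=60) cum 100  ← median
  x=4 (Denby, w=50) cum 150
  x=8 (Calder, w=20) cum 170
⇒ x* = 4
y-coordinate, sorted with cumulative weight:
  y=0 (Brookfield, w=60) cum 60
  y=3 (Calder, w=20) cum 80
  y=4 (Ashton, w=40) cum 120  ← median
  y=9 (Denby, w=50) cum 170
⇒ y* = 4

(4, 4)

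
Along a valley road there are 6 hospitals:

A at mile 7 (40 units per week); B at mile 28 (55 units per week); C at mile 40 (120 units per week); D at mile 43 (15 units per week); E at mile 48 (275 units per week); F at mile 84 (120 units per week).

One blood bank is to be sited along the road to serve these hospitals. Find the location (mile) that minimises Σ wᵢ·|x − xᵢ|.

For a sum of weighted absolute distances on a line, the optimum is the weighted median (not the mean). Total weight W = 625; half-weight = 312.5.
Sort by position and accumulate weight:
  mile 7 (A, w=40) → cum 40
  mile 28 (B, w=55) → cum 95
  mile 40 (C, w=120) → cum 215
  mile 43 (D, w=15) → cum 230
  mile 48 (E, w=275) → cum 505  ≥ 312.5 → median here
  mile 84 (F, w=120) → cum 625
Optimal location: mile 48.

x = 48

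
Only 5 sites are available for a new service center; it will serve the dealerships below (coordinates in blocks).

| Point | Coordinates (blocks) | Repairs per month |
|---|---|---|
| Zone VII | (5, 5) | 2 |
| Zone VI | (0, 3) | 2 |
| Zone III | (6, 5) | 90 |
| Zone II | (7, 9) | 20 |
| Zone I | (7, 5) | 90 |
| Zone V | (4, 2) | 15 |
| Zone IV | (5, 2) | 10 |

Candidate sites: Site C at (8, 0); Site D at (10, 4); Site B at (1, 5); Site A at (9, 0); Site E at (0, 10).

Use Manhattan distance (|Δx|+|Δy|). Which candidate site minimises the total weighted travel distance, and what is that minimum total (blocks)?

Total weighted distance at each candidate:
  Site C (8, 0): total = 1548
  Site D (10, 4): total = 1194
  Site B (1, 5): total = 1364
  Site A (9, 0): total = 1777
  Site E (0, 10): total = 2574
Minimum is at Site D with total 1194 blocks.

Site D, total 1194 blocks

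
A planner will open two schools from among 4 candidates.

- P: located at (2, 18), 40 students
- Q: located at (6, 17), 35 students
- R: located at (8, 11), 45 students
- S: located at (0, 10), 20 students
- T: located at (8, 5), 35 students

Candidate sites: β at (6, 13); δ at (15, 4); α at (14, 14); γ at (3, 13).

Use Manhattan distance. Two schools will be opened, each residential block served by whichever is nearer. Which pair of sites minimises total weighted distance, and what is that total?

Evaluate every pair (each demand assigned to the nearer of the two):
  {β, γ}: total = 1030
  {β, δ}: total = 1140
  {δ, γ}: total = 1200
  {β, α}: total = 1210
  {α, γ}: total = 1375
  {δ, α}: total = 2070
Best pair: {β, γ} with total 1030.

{β, γ}, total 1030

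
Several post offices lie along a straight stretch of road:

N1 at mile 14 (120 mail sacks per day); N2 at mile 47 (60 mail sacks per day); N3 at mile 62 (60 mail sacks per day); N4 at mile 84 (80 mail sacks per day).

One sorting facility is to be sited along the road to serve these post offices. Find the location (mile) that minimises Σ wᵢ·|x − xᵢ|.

For a sum of weighted absolute distances on a line, the optimum is the weighted median (not the mean). Total weight W = 320; half-weight = 160.
Sort by position and accumulate weight:
  mile 14 (N1, w=120) → cum 120
  mile 47 (N2, w=60) → cum 180  ≥ 160 → median here
  mile 62 (N3, w=60) → cum 240
  mile 84 (N4, w=80) → cum 320
Optimal location: mile 47.

x = 47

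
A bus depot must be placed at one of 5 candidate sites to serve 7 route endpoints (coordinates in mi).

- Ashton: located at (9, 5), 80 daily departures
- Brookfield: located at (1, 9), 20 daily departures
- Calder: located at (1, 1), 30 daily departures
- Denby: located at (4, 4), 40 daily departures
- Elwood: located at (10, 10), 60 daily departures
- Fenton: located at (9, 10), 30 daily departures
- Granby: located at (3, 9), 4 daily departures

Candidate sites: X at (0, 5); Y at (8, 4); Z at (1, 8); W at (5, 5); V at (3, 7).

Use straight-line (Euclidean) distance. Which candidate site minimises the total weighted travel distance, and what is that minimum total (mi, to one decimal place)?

Total weighted distance at each candidate:
  X (0, 5): total = 2090.8
  Y (8, 4): total = 1263.9
  Z (1, 8): total = 1923.0
  W (5, 5): total = 1293.7
  V (3, 7): total = 1545.0
Minimum is at Y with total 1263.9 mi.

Y, total 1263.9 mi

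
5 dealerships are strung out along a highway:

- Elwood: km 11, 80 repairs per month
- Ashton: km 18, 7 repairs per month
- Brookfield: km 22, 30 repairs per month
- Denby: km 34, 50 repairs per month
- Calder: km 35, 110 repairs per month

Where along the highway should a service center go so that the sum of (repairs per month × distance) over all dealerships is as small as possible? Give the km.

For a sum of weighted absolute distances on a line, the optimum is the weighted median (not the mean). Total weight W = 277; half-weight = 138.5.
Sort by position and accumulate weight:
  km 11 (Elwood, w=80) → cum 80
  km 18 (Ashton, w=7) → cum 87
  km 22 (Brookfield, w=30) → cum 117
  km 34 (Denby, w=50) → cum 167  ≥ 138.5 → median here
  km 35 (Calder, w=110) → cum 277
Optimal location: km 34.

x = 34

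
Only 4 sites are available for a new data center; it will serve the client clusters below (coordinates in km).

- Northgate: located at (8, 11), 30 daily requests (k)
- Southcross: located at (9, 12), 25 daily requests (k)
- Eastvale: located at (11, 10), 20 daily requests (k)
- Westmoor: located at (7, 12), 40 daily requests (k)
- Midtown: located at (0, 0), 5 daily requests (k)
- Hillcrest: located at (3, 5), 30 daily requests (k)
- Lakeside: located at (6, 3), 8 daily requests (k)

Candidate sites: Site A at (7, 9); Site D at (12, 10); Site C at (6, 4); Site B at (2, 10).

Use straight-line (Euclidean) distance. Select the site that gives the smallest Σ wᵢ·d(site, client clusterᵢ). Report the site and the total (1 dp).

Site A, total 635.1 km

Total weighted distance at each candidate:
  Site A (7, 9): total = 635.1
  Site D (12, 10): total = 910.0
  Site C (6, 4): total = 1049.6
  Site B (2, 10): total = 1028.4
Minimum is at Site A with total 635.1 km.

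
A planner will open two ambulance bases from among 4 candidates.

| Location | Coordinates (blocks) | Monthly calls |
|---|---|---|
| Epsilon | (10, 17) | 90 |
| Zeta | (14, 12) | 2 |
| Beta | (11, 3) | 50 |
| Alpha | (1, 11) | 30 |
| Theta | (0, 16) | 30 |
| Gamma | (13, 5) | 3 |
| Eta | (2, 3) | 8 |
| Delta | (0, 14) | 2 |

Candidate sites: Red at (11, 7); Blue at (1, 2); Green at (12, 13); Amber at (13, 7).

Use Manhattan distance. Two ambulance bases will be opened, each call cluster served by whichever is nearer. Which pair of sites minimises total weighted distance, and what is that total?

Evaluate every pair (each demand assigned to the nearer of the two):
  {Red, Green}: total = 1728
  {Green, Amber}: total = 1838
  {Blue, Green}: total = 1885
  {Red, Blue}: total = 1980
  {Blue, Amber}: total = 2250
  {Red, Amber}: total = 2368
Best pair: {Red, Green} with total 1728.

{Red, Green}, total 1728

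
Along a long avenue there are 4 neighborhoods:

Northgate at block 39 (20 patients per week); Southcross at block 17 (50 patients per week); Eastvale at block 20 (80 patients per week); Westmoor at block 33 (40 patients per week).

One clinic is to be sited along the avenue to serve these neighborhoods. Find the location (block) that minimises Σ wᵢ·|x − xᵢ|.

For a sum of weighted absolute distances on a line, the optimum is the weighted median (not the mean). Total weight W = 190; half-weight = 95.
Sort by position and accumulate weight:
  block 17 (Southcross, w=50) → cum 50
  block 20 (Eastvale, w=80) → cum 130  ≥ 95 → median here
  block 33 (Westmoor, w=40) → cum 170
  block 39 (Northgate, w=20) → cum 190
Optimal location: block 20.

x = 20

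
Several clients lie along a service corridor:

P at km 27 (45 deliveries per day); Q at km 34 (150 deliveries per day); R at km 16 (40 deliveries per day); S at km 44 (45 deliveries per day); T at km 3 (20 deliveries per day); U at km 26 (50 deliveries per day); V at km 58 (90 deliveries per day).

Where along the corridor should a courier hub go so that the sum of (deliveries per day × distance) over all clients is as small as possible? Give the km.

For a sum of weighted absolute distances on a line, the optimum is the weighted median (not the mean). Total weight W = 440; half-weight = 220.
Sort by position and accumulate weight:
  km 3 (T, w=20) → cum 20
  km 16 (R, w=40) → cum 60
  km 26 (U, w=50) → cum 110
  km 27 (P, w=45) → cum 155
  km 34 (Q, w=150) → cum 305  ≥ 220 → median here
  km 44 (S, w=45) → cum 350
  km 58 (V, w=90) → cum 440
Optimal location: km 34.

x = 34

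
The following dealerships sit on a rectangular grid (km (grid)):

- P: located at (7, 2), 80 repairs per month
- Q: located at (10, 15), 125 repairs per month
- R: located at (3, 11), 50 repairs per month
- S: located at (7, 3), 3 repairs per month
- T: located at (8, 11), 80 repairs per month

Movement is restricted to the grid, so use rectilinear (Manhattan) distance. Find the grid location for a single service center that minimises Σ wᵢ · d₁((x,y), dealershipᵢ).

(8, 11)

Manhattan distance separates: Σwᵢ(|x−xᵢ|+|y−yᵢ|) = Σwᵢ|x−xᵢ| + Σwᵢ|y−yᵢ|, so x and y are optimised independently as 1-D weighted medians.
Total weight W = 338; half = 169.
x-coordinate, sorted with cumulative weight:
  x=3 (R, w=50) cum 50
  x=7 (P, w=80) cum 130
  x=7 (S, w=3) cum 133
  x=8 (T, w=80) cum 213  ← median
  x=10 (Q, w=125) cum 338
⇒ x* = 8
y-coordinate, sorted with cumulative weight:
  y=2 (P, w=80) cum 80
  y=3 (S, w=3) cum 83
  y=11 (R, w=50) cum 133
  y=11 (T, w=80) cum 213  ← median
  y=15 (Q, w=125) cum 338
⇒ y* = 11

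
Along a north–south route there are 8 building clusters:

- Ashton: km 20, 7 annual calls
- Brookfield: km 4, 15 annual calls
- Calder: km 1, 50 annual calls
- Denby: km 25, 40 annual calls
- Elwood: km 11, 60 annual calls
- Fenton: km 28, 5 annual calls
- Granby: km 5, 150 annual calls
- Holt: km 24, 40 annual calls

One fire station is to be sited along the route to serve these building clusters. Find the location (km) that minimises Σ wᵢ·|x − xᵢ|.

x = 5

For a sum of weighted absolute distances on a line, the optimum is the weighted median (not the mean). Total weight W = 367; half-weight = 183.5.
Sort by position and accumulate weight:
  km 1 (Calder, w=50) → cum 50
  km 4 (Brookfield, w=15) → cum 65
  km 5 (Granby, w=150) → cum 215  ≥ 183.5 → median here
  km 11 (Elwood, w=60) → cum 275
  km 20 (Ashton, w=7) → cum 282
  km 24 (Holt, w=40) → cum 322
  km 25 (Denby, w=40) → cum 362
  km 28 (Fenton, w=5) → cum 367
Optimal location: km 5.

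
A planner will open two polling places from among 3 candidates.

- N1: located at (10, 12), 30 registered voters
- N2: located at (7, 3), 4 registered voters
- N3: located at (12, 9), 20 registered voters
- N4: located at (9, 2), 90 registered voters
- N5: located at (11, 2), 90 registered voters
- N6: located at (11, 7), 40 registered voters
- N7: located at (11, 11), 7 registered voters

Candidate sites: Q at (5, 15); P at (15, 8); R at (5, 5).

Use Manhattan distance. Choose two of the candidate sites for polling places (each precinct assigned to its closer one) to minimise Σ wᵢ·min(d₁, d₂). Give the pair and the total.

{P, R}, total 2055

Evaluate every pair (each demand assigned to the nearer of the two):
  {P, R}: total = 2055
  {Q, R}: total = 2306
  {Q, P}: total = 2601
Best pair: {P, R} with total 2055.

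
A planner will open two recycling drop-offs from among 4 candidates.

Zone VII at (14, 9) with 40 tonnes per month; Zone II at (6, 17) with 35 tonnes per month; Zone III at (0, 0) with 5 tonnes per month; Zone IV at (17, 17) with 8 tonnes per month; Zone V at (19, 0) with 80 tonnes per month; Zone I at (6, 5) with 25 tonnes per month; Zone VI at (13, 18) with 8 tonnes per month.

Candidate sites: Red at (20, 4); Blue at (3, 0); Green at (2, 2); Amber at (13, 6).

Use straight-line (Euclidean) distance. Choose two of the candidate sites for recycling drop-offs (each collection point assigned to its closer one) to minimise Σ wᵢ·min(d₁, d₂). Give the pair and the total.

Evaluate every pair (each demand assigned to the nearer of the two):
  {Red, Amber}: total = 1350.7
  {Red, Green}: total = 1556.7
  {Green, Amber}: total = 1590.4
  {Blue, Amber}: total = 1612.1
  {Red, Blue}: total = 1639.2
  {Blue, Green}: total = 2843.2
Best pair: {Red, Amber} with total 1350.7.

{Red, Amber}, total 1350.7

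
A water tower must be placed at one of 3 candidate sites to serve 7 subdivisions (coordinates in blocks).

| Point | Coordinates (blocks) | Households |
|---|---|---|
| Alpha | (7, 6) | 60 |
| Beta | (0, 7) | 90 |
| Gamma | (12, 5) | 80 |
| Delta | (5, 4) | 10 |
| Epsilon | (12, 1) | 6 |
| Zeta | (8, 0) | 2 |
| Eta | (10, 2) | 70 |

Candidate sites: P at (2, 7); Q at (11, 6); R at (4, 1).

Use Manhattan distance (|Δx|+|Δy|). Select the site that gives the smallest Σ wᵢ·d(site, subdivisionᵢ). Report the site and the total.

Total weighted distance at each candidate:
  P (2, 7): total = 2592
  Q (11, 6): total = 1964
  R (4, 1): total = 2928
Minimum is at Q with total 1964 blocks.

Q, total 1964 blocks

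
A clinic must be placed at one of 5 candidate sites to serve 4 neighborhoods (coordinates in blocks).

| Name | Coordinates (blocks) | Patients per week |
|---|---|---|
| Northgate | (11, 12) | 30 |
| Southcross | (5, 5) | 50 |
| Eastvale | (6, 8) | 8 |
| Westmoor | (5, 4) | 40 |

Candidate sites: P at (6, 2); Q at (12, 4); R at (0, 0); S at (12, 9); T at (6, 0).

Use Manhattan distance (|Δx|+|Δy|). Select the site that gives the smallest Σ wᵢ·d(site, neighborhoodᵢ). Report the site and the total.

Total weighted distance at each candidate:
  P (6, 2): total = 818
  Q (12, 4): total = 1030
  R (0, 0): total = 1662
  S (12, 9): total = 1206
  T (6, 0): total = 1074
Minimum is at P with total 818 blocks.

P, total 818 blocks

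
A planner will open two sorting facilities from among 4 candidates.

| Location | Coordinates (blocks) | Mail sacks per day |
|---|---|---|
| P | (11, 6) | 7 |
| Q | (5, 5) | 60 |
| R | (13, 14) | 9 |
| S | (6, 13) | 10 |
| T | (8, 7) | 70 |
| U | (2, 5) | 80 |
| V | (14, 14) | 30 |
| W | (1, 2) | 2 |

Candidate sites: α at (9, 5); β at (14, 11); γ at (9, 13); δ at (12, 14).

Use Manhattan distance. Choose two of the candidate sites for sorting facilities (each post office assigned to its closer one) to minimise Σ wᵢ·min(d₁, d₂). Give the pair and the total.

Evaluate every pair (each demand assigned to the nearer of the two):
  {α, δ}: total = 1192
  {α, β}: total = 1279
  {α, γ}: total = 1308
  {γ, δ}: total = 2610
  {β, γ}: total = 2660
  {β, δ}: total = 3279
Best pair: {α, δ} with total 1192.

{α, δ}, total 1192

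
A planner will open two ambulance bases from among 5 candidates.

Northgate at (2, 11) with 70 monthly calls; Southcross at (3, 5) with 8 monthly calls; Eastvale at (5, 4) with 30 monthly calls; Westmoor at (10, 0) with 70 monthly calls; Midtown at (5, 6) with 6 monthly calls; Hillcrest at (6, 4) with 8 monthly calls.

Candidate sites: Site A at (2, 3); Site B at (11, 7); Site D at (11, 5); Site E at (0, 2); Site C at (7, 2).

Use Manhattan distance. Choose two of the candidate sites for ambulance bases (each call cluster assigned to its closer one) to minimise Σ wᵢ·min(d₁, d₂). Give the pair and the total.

{Site A, Site C}, total 1114

Evaluate every pair (each demand assigned to the nearer of the two):
  {Site A, Site C}: total = 1114
  {Site A, Site D}: total = 1200
  {Site A, Site B}: total = 1340
  {Site E, Site C}: total = 1348
  {Site B, Site C}: total = 1496
  {Site D, Site E}: total = 1538
  {Site A, Site E}: total = 1550
  {Site D, Site C}: total = 1566
  {Site B, Site D}: total = 1694
  {Site B, Site E}: total = 1694
Best pair: {Site A, Site C} with total 1114.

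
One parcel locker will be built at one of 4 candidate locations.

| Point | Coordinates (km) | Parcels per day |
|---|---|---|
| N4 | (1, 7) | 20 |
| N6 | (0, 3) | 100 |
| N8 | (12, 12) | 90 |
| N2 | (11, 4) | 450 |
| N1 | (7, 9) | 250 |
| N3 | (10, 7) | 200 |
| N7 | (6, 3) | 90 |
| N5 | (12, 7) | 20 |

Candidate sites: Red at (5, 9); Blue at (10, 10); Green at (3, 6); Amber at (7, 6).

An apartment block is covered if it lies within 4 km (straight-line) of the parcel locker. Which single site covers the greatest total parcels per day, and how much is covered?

Coverage radius r = 4 km; a point is covered iff (Δx)²+(Δy)² ≤ 4² = 16.
  Red (5, 9): covers {N1} → 250
  Blue (10, 10): covers {N8, N1, N3, N5} → 560
  Green (3, 6): covers {N4} → 20
  Amber (7, 6): covers {N1, N3, N7} → 540
Maximum coverage at Blue: 560 parcels per day.

Blue, covering 560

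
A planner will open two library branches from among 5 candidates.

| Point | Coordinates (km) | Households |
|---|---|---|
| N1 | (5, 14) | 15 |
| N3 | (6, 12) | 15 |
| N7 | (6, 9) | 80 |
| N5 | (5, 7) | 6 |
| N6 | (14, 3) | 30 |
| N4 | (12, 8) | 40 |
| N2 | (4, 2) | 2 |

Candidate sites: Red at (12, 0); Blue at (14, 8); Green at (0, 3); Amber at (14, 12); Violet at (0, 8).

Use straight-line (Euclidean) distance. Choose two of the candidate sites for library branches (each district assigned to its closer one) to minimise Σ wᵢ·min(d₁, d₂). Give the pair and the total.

Evaluate every pair (each demand assigned to the nearer of the two):
  {Blue, Violet}: total = 987.0
  {Red, Violet}: total = 1185.1
  {Red, Blue}: total = 1200.4
  {Amber, Violet}: total = 1205.8
  {Blue, Amber}: total = 1210.9
  {Blue, Green}: total = 1218.1
  {Red, Amber}: total = 1304.8
  {Green, Amber}: total = 1432.7
  {Red, Green}: total = 1497.1
  {Green, Violet}: total = 1650.8
Best pair: {Blue, Violet} with total 987.0.

{Blue, Violet}, total 987.0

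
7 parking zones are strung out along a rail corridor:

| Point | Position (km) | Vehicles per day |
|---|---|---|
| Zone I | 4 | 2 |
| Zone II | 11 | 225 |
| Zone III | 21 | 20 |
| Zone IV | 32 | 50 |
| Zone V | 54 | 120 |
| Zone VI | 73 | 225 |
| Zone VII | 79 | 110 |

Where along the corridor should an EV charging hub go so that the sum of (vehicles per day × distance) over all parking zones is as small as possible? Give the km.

For a sum of weighted absolute distances on a line, the optimum is the weighted median (not the mean). Total weight W = 752; half-weight = 376.
Sort by position and accumulate weight:
  km 4 (Zone I, w=2) → cum 2
  km 11 (Zone II, w=225) → cum 227
  km 21 (Zone III, w=20) → cum 247
  km 32 (Zone IV, w=50) → cum 297
  km 54 (Zone V, w=120) → cum 417  ≥ 376 → median here
  km 73 (Zone VI, w=225) → cum 642
  km 79 (Zone VII, w=110) → cum 752
Optimal location: km 54.

x = 54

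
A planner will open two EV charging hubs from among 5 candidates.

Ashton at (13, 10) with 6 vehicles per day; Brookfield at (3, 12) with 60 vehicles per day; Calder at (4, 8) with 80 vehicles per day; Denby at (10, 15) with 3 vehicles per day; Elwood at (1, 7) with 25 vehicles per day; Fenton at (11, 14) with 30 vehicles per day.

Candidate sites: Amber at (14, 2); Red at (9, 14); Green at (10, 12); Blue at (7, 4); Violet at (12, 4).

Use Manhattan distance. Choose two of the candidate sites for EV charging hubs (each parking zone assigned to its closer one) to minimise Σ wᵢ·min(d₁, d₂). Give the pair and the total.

{Green, Blue}, total 1334

Evaluate every pair (each demand assigned to the nearer of the two):
  {Green, Blue}: total = 1334
  {Red, Blue}: total = 1379
  {Red, Green}: total = 1666
  {Amber, Green}: total = 1699
  {Green, Violet}: total = 1699
  {Red, Violet}: total = 1818
  {Amber, Red}: total = 1849
  {Blue, Violet}: total = 1916
  {Amber, Blue}: total = 2021
  {Amber, Violet}: total = 2741
Best pair: {Green, Blue} with total 1334.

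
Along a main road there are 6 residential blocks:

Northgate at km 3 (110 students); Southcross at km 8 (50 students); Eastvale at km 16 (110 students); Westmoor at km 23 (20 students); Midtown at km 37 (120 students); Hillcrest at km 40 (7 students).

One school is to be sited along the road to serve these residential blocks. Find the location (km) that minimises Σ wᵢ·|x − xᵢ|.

For a sum of weighted absolute distances on a line, the optimum is the weighted median (not the mean). Total weight W = 417; half-weight = 208.5.
Sort by position and accumulate weight:
  km 3 (Northgate, w=110) → cum 110
  km 8 (Southcross, w=50) → cum 160
  km 16 (Eastvale, w=110) → cum 270  ≥ 208.5 → median here
  km 23 (Westmoor, w=20) → cum 290
  km 37 (Midtown, w=120) → cum 410
  km 40 (Hillcrest, w=7) → cum 417
Optimal location: km 16.

x = 16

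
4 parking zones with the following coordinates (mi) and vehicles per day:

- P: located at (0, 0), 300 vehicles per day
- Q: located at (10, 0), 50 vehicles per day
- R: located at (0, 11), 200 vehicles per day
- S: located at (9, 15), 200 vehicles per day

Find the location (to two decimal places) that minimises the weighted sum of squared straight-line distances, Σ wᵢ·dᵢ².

(3.07, 6.93)

The minimiser of Σwᵢ‖p−pᵢ‖² is the weighted centroid p* = (Σwᵢpᵢ)/(Σwᵢ).
Σwᵢ = 750.
Σwᵢxᵢ = 300·0 + 50·10 + 200·0 + 200·9 = 2300.
Σwᵢyᵢ = 300·0 + 50·0 + 200·11 + 200·15 = 5200.
x* = 2300/750 = 3.07, y* = 5200/750 = 6.93.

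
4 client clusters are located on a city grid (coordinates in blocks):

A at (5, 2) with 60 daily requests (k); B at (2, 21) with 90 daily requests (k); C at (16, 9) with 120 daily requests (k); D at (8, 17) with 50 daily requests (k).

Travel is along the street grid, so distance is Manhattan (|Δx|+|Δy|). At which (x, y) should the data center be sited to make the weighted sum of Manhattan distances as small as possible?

(8, 9)

Manhattan distance separates: Σwᵢ(|x−xᵢ|+|y−yᵢ|) = Σwᵢ|x−xᵢ| + Σwᵢ|y−yᵢ|, so x and y are optimised independently as 1-D weighted medians.
Total weight W = 320; half = 160.
x-coordinate, sorted with cumulative weight:
  x=2 (B, w=90) cum 90
  x=5 (A, w=60) cum 150
  x=8 (D, w=50) cum 200  ← median
  x=16 (C, w=120) cum 320
⇒ x* = 8
y-coordinate, sorted with cumulative weight:
  y=2 (A, w=60) cum 60
  y=9 (C, w=120) cum 180  ← median
  y=17 (D, w=50) cum 230
  y=21 (B, w=90) cum 320
⇒ y* = 9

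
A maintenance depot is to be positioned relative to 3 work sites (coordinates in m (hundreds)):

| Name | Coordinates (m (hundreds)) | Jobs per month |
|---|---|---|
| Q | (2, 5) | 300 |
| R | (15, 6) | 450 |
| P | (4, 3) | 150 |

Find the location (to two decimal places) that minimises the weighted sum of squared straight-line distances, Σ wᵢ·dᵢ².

The minimiser of Σwᵢ‖p−pᵢ‖² is the weighted centroid p* = (Σwᵢpᵢ)/(Σwᵢ).
Σwᵢ = 900.
Σwᵢxᵢ = 300·2 + 450·15 + 150·4 = 7950.
Σwᵢyᵢ = 300·5 + 450·6 + 150·3 = 4650.
x* = 7950/900 = 8.83, y* = 4650/900 = 5.17.

(8.83, 5.17)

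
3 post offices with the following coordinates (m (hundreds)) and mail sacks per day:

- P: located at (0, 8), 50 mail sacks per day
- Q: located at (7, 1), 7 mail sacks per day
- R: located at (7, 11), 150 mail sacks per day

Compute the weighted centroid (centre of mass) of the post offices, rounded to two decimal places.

(5.31, 9.94)

The minimiser of Σwᵢ‖p−pᵢ‖² is the weighted centroid p* = (Σwᵢpᵢ)/(Σwᵢ).
Σwᵢ = 207.
Σwᵢxᵢ = 50·0 + 7·7 + 150·7 = 1099.
Σwᵢyᵢ = 50·8 + 7·1 + 150·11 = 2057.
x* = 1099/207 = 5.31, y* = 2057/207 = 9.94.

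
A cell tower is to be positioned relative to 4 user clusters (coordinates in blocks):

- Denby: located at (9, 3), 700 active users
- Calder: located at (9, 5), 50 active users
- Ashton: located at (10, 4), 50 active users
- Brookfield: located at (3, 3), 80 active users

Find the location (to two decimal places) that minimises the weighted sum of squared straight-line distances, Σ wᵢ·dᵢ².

The minimiser of Σwᵢ‖p−pᵢ‖² is the weighted centroid p* = (Σwᵢpᵢ)/(Σwᵢ).
Σwᵢ = 880.
Σwᵢxᵢ = 700·9 + 50·9 + 50·10 + 80·3 = 7490.
Σwᵢyᵢ = 700·3 + 50·5 + 50·4 + 80·3 = 2790.
x* = 7490/880 = 8.51, y* = 2790/880 = 3.17.

(8.51, 3.17)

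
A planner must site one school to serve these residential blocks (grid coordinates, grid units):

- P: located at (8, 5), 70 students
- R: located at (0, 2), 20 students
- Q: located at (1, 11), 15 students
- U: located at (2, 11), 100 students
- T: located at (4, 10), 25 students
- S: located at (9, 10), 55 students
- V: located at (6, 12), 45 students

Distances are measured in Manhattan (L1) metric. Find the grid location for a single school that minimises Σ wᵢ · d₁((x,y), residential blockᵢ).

(6, 10)

Manhattan distance separates: Σwᵢ(|x−xᵢ|+|y−yᵢ|) = Σwᵢ|x−xᵢ| + Σwᵢ|y−yᵢ|, so x and y are optimised independently as 1-D weighted medians.
Total weight W = 330; half = 165.
x-coordinate, sorted with cumulative weight:
  x=0 (R, w=20) cum 20
  x=1 (Q, w=15) cum 35
  x=2 (U, w=100) cum 135
  x=4 (T, w=25) cum 160
  x=6 (V, w=45) cum 205  ← median
  x=8 (P, w=70) cum 275
  x=9 (S, w=55) cum 330
⇒ x* = 6
y-coordinate, sorted with cumulative weight:
  y=2 (R, w=20) cum 20
  y=5 (P, w=70) cum 90
  y=10 (T, w=25) cum 115
  y=10 (S, w=55) cum 170  ← median
  y=11 (Q, w=15) cum 185
  y=11 (U, w=100) cum 285
  y=12 (V, w=45) cum 330
⇒ y* = 10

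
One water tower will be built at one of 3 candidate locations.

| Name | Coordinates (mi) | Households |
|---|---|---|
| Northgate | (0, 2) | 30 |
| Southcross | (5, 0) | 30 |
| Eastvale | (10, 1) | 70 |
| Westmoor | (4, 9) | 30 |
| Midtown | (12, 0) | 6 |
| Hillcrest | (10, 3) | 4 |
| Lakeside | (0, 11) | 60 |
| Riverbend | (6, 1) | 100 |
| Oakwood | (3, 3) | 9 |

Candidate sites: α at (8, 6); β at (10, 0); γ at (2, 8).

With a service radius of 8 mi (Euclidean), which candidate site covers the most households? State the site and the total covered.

α, covering 249

Coverage radius r = 8 mi; a point is covered iff (Δx)²+(Δy)² ≤ 8² = 64.
  α (8, 6): covers {Southcross, Eastvale, Westmoor, Midtown, Hillcrest, Riverbend, Oakwood} → 249
  β (10, 0): covers {Southcross, Eastvale, Midtown, Hillcrest, Riverbend, Oakwood} → 219
  γ (2, 8): covers {Northgate, Westmoor, Lakeside, Oakwood} → 129
Maximum coverage at α: 249 households.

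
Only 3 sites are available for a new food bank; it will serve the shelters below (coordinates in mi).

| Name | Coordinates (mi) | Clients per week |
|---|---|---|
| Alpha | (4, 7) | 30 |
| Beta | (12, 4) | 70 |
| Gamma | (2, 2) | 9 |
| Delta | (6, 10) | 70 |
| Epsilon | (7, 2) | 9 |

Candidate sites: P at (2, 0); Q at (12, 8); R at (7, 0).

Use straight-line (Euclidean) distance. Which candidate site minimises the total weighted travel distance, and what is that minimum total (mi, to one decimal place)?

Q, total 1139.8 mi

Total weighted distance at each candidate:
  P (2, 0): total = 1792.7
  Q (12, 8): total = 1139.8
  R (7, 0): total = 1446.6
Minimum is at Q with total 1139.8 mi.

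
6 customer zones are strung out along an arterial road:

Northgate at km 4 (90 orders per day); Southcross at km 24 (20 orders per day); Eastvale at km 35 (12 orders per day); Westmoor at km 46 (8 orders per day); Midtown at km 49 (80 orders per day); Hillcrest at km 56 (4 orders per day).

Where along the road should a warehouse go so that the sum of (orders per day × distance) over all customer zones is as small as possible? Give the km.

For a sum of weighted absolute distances on a line, the optimum is the weighted median (not the mean). Total weight W = 214; half-weight = 107.
Sort by position and accumulate weight:
  km 4 (Northgate, w=90) → cum 90
  km 24 (Southcross, w=20) → cum 110  ≥ 107 → median here
  km 35 (Eastvale, w=12) → cum 122
  km 46 (Westmoor, w=8) → cum 130
  km 49 (Midtown, w=80) → cum 210
  km 56 (Hillcrest, w=4) → cum 214
Optimal location: km 24.

x = 24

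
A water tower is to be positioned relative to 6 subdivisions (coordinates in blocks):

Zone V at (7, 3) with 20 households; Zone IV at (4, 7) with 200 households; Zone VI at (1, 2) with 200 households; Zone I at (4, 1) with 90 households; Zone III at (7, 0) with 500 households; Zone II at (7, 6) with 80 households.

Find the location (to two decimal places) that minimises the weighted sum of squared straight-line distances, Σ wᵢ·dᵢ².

The minimiser of Σwᵢ‖p−pᵢ‖² is the weighted centroid p* = (Σwᵢpᵢ)/(Σwᵢ).
Σwᵢ = 1090.
Σwᵢxᵢ = 20·7 + 200·4 + 200·1 + 90·4 + 500·7 + 80·7 = 5560.
Σwᵢyᵢ = 20·3 + 200·7 + 200·2 + 90·1 + 500·0 + 80·6 = 2430.
x* = 5560/1090 = 5.10, y* = 2430/1090 = 2.23.

(5.10, 2.23)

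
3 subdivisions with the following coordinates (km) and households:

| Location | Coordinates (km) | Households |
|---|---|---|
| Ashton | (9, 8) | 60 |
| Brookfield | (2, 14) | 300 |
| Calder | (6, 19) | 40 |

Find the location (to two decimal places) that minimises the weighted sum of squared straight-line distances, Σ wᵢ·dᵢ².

(3.45, 13.60)

The minimiser of Σwᵢ‖p−pᵢ‖² is the weighted centroid p* = (Σwᵢpᵢ)/(Σwᵢ).
Σwᵢ = 400.
Σwᵢxᵢ = 60·9 + 300·2 + 40·6 = 1380.
Σwᵢyᵢ = 60·8 + 300·14 + 40·19 = 5440.
x* = 1380/400 = 3.45, y* = 5440/400 = 13.60.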